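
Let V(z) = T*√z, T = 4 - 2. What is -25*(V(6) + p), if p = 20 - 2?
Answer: -450 - 50*√6 ≈ -572.47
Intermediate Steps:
T = 2
p = 18
V(z) = 2*√z
-25*(V(6) + p) = -25*(2*√6 + 18) = -25*(18 + 2*√6) = -450 - 50*√6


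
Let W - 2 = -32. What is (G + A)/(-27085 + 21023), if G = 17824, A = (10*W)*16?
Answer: -6512/3031 ≈ -2.1485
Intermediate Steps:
W = -30 (W = 2 - 32 = -30)
A = -4800 (A = (10*(-30))*16 = -300*16 = -4800)
(G + A)/(-27085 + 21023) = (17824 - 4800)/(-27085 + 21023) = 13024/(-6062) = 13024*(-1/6062) = -6512/3031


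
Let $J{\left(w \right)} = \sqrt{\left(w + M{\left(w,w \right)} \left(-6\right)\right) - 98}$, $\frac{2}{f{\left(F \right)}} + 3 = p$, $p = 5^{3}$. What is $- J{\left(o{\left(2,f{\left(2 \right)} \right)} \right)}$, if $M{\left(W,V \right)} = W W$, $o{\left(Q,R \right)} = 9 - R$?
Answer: $- \frac{27 i \sqrt{2926}}{61} \approx - 23.943 i$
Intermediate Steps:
$p = 125$
$f{\left(F \right)} = \frac{1}{61}$ ($f{\left(F \right)} = \frac{2}{-3 + 125} = \frac{2}{122} = 2 \cdot \frac{1}{122} = \frac{1}{61}$)
$M{\left(W,V \right)} = W^{2}$
$J{\left(w \right)} = \sqrt{-98 + w - 6 w^{2}}$ ($J{\left(w \right)} = \sqrt{\left(w + w^{2} \left(-6\right)\right) - 98} = \sqrt{\left(w - 6 w^{2}\right) - 98} = \sqrt{-98 + w - 6 w^{2}}$)
$- J{\left(o{\left(2,f{\left(2 \right)} \right)} \right)} = - \sqrt{-98 + \left(9 - \frac{1}{61}\right) - 6 \left(9 - \frac{1}{61}\right)^{2}} = - \sqrt{-98 + \frac{548}{61} - 6 \left(\frac{548}{61}\right)^{2}} = - \sqrt{-98 + \frac{548}{61} - \frac{1801824}{3721}} = - \sqrt{- \frac{2133054}{3721}} = - \frac{27 i \sqrt{2926}}{61}$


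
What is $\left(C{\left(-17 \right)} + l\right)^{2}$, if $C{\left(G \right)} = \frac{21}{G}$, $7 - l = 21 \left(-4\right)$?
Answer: $\frac{2328676}{289} \approx 8057.7$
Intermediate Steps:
$l = 91$ ($l = 7 - 21 \left(-4\right) = 7 - -84 = 7 + 84 = 91$)
$\left(C{\left(-17 \right)} + l\right)^{2} = \left(\frac{21}{-17} + 91\right)^{2} = \left(21 \left(- \frac{1}{17}\right) + 91\right)^{2} = \left(- \frac{21}{17} + 91\right)^{2} = \left(\frac{1526}{17}\right)^{2} = \frac{2328676}{289}$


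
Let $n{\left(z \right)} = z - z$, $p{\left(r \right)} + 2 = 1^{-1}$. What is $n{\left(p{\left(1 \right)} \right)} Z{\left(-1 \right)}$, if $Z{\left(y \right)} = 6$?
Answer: $0$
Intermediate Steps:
$p{\left(r \right)} = -1$ ($p{\left(r \right)} = -2 + 1^{-1} = -2 + 1 = -1$)
$n{\left(z \right)} = 0$
$n{\left(p{\left(1 \right)} \right)} Z{\left(-1 \right)} = 0 \cdot 6 = 0$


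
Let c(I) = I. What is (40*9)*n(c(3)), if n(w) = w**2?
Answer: 3240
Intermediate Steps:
(40*9)*n(c(3)) = (40*9)*3**2 = 360*9 = 3240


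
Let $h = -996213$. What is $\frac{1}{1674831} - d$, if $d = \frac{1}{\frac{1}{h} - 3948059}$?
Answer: $\frac{5601596115571}{6587290703250004008} \approx 8.5036 \cdot 10^{-7}$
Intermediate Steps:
$d = - \frac{996213}{3933107700568}$ ($d = \frac{1}{\frac{1}{-996213} - 3948059} = \frac{1}{- \frac{1}{996213} - 3948059} = \frac{1}{- \frac{3933107700568}{996213}} = - \frac{996213}{3933107700568} \approx -2.5329 \cdot 10^{-7}$)
$\frac{1}{1674831} - d = \frac{1}{1674831} - - \frac{996213}{3933107700568} = \frac{1}{1674831} + \frac{996213}{3933107700568} = \frac{5601596115571}{6587290703250004008}$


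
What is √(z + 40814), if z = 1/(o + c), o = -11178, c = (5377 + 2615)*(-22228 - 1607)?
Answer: √18285901326872389318/21166722 ≈ 202.02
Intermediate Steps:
c = -190489320 (c = 7992*(-23835) = -190489320)
z = -1/190500498 (z = 1/(-11178 - 190489320) = 1/(-190500498) = -1/190500498 ≈ -5.2493e-9)
√(z + 40814) = √(-1/190500498 + 40814) = √(7775087325371/190500498) = √18285901326872389318/21166722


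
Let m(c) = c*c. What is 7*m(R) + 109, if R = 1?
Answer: 116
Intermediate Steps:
m(c) = c**2
7*m(R) + 109 = 7*1**2 + 109 = 7*1 + 109 = 7 + 109 = 116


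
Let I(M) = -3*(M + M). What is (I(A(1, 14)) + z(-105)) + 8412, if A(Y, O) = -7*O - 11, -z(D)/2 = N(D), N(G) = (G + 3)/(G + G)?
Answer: 317276/35 ≈ 9065.0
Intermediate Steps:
N(G) = (3 + G)/(2*G) (N(G) = (3 + G)/((2*G)) = (3 + G)*(1/(2*G)) = (3 + G)/(2*G))
z(D) = -(3 + D)/D
A(Y, O) = -11 - 7*O
I(M) = -6*M
(I(A(1, 14)) + z(-105)) + 8412 = (-6*(-11 - 7*14) + (-3 - 1*(-105))/(-105)) + 8412 = (-6*(-11 - 98) - (-3 + 105)/105) + 8412 = (-6*(-109) - 1/105*102) + 8412 = (654 - 34/35) + 8412 = 22856/35 + 8412 = 317276/35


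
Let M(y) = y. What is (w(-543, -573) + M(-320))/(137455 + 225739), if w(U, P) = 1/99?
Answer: -31679/35956206 ≈ -0.00088104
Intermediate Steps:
w(U, P) = 1/99
(w(-543, -573) + M(-320))/(137455 + 225739) = (1/99 - 320)/(137455 + 225739) = -31679/99/363194 = -31679/99*1/363194 = -31679/35956206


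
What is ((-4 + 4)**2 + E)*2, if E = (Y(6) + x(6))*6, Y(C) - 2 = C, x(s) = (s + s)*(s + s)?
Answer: 1824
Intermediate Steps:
x(s) = 4*s**2 (x(s) = (2*s)*(2*s) = 4*s**2)
Y(C) = 2 + C
E = 912 (E = ((2 + 6) + 4*6**2)*6 = (8 + 4*36)*6 = (8 + 144)*6 = 152*6 = 912)
((-4 + 4)**2 + E)*2 = ((-4 + 4)**2 + 912)*2 = (0**2 + 912)*2 = (0 + 912)*2 = 912*2 = 1824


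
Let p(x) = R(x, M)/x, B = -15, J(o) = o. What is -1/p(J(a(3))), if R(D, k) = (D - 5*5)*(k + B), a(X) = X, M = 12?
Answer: -1/22 ≈ -0.045455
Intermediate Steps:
R(D, k) = (-25 + D)*(-15 + k) (R(D, k) = (D - 5*5)*(k - 15) = (D - 25)*(-15 + k) = (-25 + D)*(-15 + k))
p(x) = (75 - 3*x)/x (p(x) = (375 - 25*12 - 15*x + x*12)/x = (375 - 300 - 15*x + 12*x)/x = (75 - 3*x)/x)
-1/p(J(a(3))) = -1/(-3 + 75/3) = -1/(-3 + 75*(1/3)) = -1/(-3 + 25) = -1/22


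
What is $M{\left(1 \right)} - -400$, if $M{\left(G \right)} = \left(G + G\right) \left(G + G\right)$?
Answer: $404$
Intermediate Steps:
$M{\left(G \right)} = 4 G^{2}$ ($M{\left(G \right)} = 2 G 2 G = 4 G^{2}$)
$M{\left(1 \right)} - -400 = 4 \cdot 1^{2} - -400 = 4 \cdot 1 + 400 = 4 + 400 = 404$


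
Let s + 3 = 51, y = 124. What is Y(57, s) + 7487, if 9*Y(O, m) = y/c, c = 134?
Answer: 4514723/603 ≈ 7487.1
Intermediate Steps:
s = 48 (s = -3 + 51 = 48)
Y(O, m) = 62/603 (Y(O, m) = (124/134)/9 = (124*(1/134))/9 = (⅑)*(62/67) = 62/603)
Y(57, s) + 7487 = 62/603 + 7487 = 4514723/603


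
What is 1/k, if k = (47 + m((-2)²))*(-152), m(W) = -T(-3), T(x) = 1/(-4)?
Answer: -1/7182 ≈ -0.00013924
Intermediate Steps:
T(x) = -¼
m(W) = ¼ (m(W) = -1*(-¼) = ¼)
k = -7182 (k = (47 + ¼)*(-152) = (189/4)*(-152) = -7182)
1/k = 1/(-7182) = -1/7182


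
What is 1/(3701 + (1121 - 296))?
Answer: 1/4526 ≈ 0.00022095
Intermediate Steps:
1/(3701 + (1121 - 296)) = 1/(3701 + 825) = 1/4526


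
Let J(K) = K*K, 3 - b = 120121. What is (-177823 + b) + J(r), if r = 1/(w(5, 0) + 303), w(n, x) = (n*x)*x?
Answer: -27353665268/91809 ≈ -2.9794e+5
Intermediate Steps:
b = -120118 (b = 3 - 1*120121 = 3 - 120121 = -120118)
w(n, x) = n*x²
r = 1/303 (r = 1/(5*0² + 303) = 1/(5*0 + 303) = 1/(0 + 303) = 1/303 ≈ 0.0033003)
J(K) = K²
(-177823 + b) + J(r) = (-177823 - 120118) + (1/303)² = -297941 + 1/91809 = -27353665268/91809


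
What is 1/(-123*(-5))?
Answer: 1/615 ≈ 0.0016260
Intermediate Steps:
1/(-123*(-5)) = 1/615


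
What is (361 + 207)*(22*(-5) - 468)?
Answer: -328304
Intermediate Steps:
(361 + 207)*(22*(-5) - 468) = 568*(-110 - 468) = 568*(-578) = -328304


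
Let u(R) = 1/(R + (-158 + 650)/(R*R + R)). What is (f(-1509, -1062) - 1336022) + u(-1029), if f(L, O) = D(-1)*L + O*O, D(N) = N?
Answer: -18746394925273/90707338 ≈ -2.0667e+5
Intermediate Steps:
f(L, O) = O² - L (f(L, O) = -L + O*O = -L + O² = O² - L)
u(R) = 1/(R + 492/(R + R²)) (u(R) = 1/(R + 492/(R² + R)) = 1/(R + 492/(R + R²)))
(f(-1509, -1062) - 1336022) + u(-1029) = (((-1062)² - 1*(-1509)) - 1336022) - 1029*(1 - 1029)/(492 + (-1029)² + (-1029)³) = ((1127844 + 1509) - 1336022) - 1029*(-1028)/(492 + 1058841 - 1089547389) = (1129353 - 1336022) - 1029*(-1028)/(-1088488056) = -206669 - 1029*(-1/1088488056)*(-1028) = -206669 - 88151/90707338 = -18746394925273/90707338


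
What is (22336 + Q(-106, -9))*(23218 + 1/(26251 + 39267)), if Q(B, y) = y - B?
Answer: 34125010618525/65518 ≈ 5.2085e+8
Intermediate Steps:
(22336 + Q(-106, -9))*(23218 + 1/(26251 + 39267)) = (22336 + (-9 - 1*(-106)))*(23218 + 1/(26251 + 39267)) = (22336 + (-9 + 106))*(23218 + 1/65518) = (22336 + 97)*(23218 + 1/65518) = 22433*(1521196925/65518) = 34125010618525/65518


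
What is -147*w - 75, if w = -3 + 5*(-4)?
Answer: 3306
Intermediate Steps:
w = -23 (w = -3 - 20 = -23)
-147*w - 75 = -147*(-23) - 75 = 3381 - 75 = 3306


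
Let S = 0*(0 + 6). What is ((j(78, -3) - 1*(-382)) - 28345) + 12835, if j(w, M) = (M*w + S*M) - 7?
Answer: -15369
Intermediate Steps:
S = 0 (S = 0*6 = 0)
j(w, M) = -7 + M*w (j(w, M) = (M*w + 0*M) - 7 = (M*w + 0) - 7 = M*w - 7 = -7 + M*w)
((j(78, -3) - 1*(-382)) - 28345) + 12835 = (((-7 - 3*78) - 1*(-382)) - 28345) + 12835 = (((-7 - 234) + 382) - 28345) + 12835 = ((-241 + 382) - 28345) + 12835 = (141 - 28345) + 12835 = -28204 + 12835 = -15369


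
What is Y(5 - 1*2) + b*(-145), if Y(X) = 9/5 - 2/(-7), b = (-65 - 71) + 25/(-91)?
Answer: 8991674/455 ≈ 19762.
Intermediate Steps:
b = -12401/91 (b = -136 + 25*(-1/91) = -136 - 25/91 = -12401/91 ≈ -136.27)
Y(X) = 73/35 (Y(X) = 9*(⅕) - 2*(-⅐) = 9/5 + 2/7 = 73/35)
Y(5 - 1*2) + b*(-145) = 73/35 - 12401/91*(-145) = 73/35 + 1798145/91 = 8991674/455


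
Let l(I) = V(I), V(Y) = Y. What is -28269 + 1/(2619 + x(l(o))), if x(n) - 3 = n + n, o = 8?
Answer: -74573621/2638 ≈ -28269.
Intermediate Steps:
l(I) = I
x(n) = 3 + 2*n (x(n) = 3 + (n + n) = 3 + 2*n)
-28269 + 1/(2619 + x(l(o))) = -28269 + 1/(2619 + (3 + 2*8)) = -28269 + 1/(2619 + (3 + 16)) = -28269 + 1/(2619 + 19) = -28269 + 1/2638 = -74573621/2638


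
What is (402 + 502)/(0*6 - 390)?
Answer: -452/195 ≈ -2.3179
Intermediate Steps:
(402 + 502)/(0*6 - 390) = 904/(0 - 390) = 904/(-390) = 904*(-1/390) = -452/195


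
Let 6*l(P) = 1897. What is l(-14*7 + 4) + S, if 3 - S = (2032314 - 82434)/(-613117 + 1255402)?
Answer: 27072811/85638 ≈ 316.13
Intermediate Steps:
l(P) = 1897/6 (l(P) = (1/6)*1897 = 1897/6)
S = -1535/42819 (S = 3 - (2032314 - 82434)/(-613117 + 1255402) = 3 - 1949880/642285 = 3 - 1*129992/42819 = 3 - 129992/42819 = -1535/42819 ≈ -0.035849)
l(-14*7 + 4) + S = 1897/6 - 1535/42819 = 27072811/85638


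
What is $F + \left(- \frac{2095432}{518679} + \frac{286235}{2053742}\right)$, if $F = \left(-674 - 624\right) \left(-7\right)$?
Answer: $\frac{9674550633565369}{1065232846818} \approx 9082.1$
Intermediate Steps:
$F = 9086$ ($F = \left(-1298\right) \left(-7\right) = 9086$)
$F + \left(- \frac{2095432}{518679} + \frac{286235}{2053742}\right) = 9086 + \left(- \frac{2095432}{518679} + \frac{286235}{2053742}\right) = 9086 - \frac{4155012622979}{1065232846818} = \frac{9674550633565369}{1065232846818}$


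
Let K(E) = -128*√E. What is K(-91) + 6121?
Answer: 6121 - 128*I*√91 ≈ 6121.0 - 1221.0*I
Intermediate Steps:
K(-91) + 6121 = -128*I*√91 + 6121 = 6121 - 128*I*√91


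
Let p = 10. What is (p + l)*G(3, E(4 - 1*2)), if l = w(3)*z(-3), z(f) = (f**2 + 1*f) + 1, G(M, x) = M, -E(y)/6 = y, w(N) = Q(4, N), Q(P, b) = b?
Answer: 93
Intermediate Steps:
w(N) = N
E(y) = -6*y
z(f) = 1 + f + f**2 (z(f) = (f**2 + f) + 1 = (f + f**2) + 1 = 1 + f + f**2)
l = 21 (l = 3*(1 - 3 + (-3)**2) = 3*(1 - 3 + 9) = 3*7 = 21)
(p + l)*G(3, E(4 - 1*2)) = (10 + 21)*3 = 31*3 = 93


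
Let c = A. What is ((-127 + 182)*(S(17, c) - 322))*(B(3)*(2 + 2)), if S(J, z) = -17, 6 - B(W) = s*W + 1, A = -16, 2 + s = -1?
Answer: -1044120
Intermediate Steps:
s = -3 (s = -2 - 1 = -3)
c = -16
B(W) = 5 + 3*W (B(W) = 6 - (-3*W + 1) = 6 - (1 - 3*W) = 6 + (-1 + 3*W) = 5 + 3*W)
((-127 + 182)*(S(17, c) - 322))*(B(3)*(2 + 2)) = ((-127 + 182)*(-17 - 322))*((5 + 3*3)*(2 + 2)) = (55*(-339))*((5 + 9)*4) = -261030*4 = -18645*56 = -1044120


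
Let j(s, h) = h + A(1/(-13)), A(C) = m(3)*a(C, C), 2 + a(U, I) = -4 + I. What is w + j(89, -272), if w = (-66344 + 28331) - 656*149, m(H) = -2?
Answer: -1768219/13 ≈ -1.3602e+5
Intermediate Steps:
a(U, I) = -6 + I (a(U, I) = -2 + (-4 + I) = -6 + I)
A(C) = 12 - 2*C (A(C) = -2*(-6 + C) = 12 - 2*C)
j(s, h) = 158/13 + h (j(s, h) = h + (12 - 2/(-13)) = h + (12 - 2*(-1/13)) = h + (12 + 2/13) = h + 158/13 = 158/13 + h)
w = -135757 (w = -38013 - 97744 = -135757)
w + j(89, -272) = -135757 + (158/13 - 272) = -135757 - 3378/13 = -1768219/13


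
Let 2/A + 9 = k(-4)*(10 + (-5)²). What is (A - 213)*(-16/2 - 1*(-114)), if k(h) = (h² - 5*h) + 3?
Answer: -7653889/339 ≈ -22578.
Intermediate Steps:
k(h) = 3 + h² - 5*h
A = 1/678 (A = 2/(-9 + (3 + (-4)² - 5*(-4))*(10 + (-5)²)) = 2/(-9 + (3 + 16 + 20)*(10 + 25)) = 2/(-9 + 39*35) = 2/(-9 + 1365) = 2/1356 = 2*(1/1356) = 1/678 ≈ 0.0014749)
(A - 213)*(-16/2 - 1*(-114)) = (1/678 - 213)*(-16/2 - 1*(-114)) = -144413*(-16*½ + 114)/678 = -144413*(-8 + 114)/678 = -144413/678*106 = -7653889/339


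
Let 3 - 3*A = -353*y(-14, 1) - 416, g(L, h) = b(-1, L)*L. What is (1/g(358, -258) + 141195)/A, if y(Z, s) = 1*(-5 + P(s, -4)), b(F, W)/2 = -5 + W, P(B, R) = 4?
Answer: 3244250351/505496 ≈ 6418.0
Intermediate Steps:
b(F, W) = -10 + 2*W (b(F, W) = 2*(-5 + W) = -10 + 2*W)
y(Z, s) = -1 (y(Z, s) = 1*(-5 + 4) = 1*(-1) = -1)
g(L, h) = L*(-10 + 2*L) (g(L, h) = (-10 + 2*L)*L = L*(-10 + 2*L))
A = 22 (A = 1 - (-353*(-1) - 416)/3 = 1 - (353 - 416)/3 = 1 - ⅓*(-63) = 1 + 21 = 22)
(1/g(358, -258) + 141195)/A = (1/(2*358*(-5 + 358)) + 141195)/22 = (1/(2*358*353) + 141195)*(1/22) = (1/252748 + 141195)*(1/22) = (35686753861/252748)*(1/22) = 3244250351/505496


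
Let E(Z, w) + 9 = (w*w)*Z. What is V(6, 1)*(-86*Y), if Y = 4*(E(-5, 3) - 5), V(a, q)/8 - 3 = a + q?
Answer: 1623680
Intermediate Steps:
V(a, q) = 24 + 8*a + 8*q (V(a, q) = 24 + 8*(a + q) = 24 + (8*a + 8*q) = 24 + 8*a + 8*q)
E(Z, w) = -9 + Z*w² (E(Z, w) = -9 + (w*w)*Z = -9 + w²*Z = -9 + Z*w²)
Y = -236 (Y = 4*((-9 - 5*3²) - 5) = 4*((-9 - 5*9) - 5) = 4*((-9 - 45) - 5) = 4*(-54 - 5) = 4*(-59) = -236)
V(6, 1)*(-86*Y) = (24 + 8*6 + 8*1)*(-86*(-236)) = (24 + 48 + 8)*20296 = 80*20296 = 1623680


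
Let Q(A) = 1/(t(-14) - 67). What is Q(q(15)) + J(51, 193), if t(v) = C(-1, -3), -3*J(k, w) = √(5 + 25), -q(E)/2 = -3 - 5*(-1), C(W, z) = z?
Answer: -1/70 - √30/3 ≈ -1.8400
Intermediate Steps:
q(E) = -4 (q(E) = -2*(-3 - 5*(-1)) = -2*(-3 + 5) = -2*2 = -4)
J(k, w) = -√30/3 (J(k, w) = -√(5 + 25)/3 = -√30/3)
t(v) = -3
Q(A) = -1/70 (Q(A) = 1/(-3 - 67) = 1/(-70) = -1/70)
Q(q(15)) + J(51, 193) = -1/70 - √30/3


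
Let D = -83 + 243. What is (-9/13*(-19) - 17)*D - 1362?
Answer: -25706/13 ≈ -1977.4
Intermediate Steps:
D = 160
(-9/13*(-19) - 17)*D - 1362 = (-9/13*(-19) - 17)*160 - 1362 = (171/13 - 17)*160 - 1362 = -50/13*160 - 1362 = -8000/13 - 1362 = -25706/13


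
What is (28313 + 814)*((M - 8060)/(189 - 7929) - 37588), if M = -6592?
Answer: -235375665651/215 ≈ -1.0948e+9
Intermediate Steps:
(28313 + 814)*((M - 8060)/(189 - 7929) - 37588) = (28313 + 814)*((-6592 - 8060)/(189 - 7929) - 37588) = 29127*(-14652/(-7740) - 37588) = 29127*(-14652*(-1/7740) - 37588) = 29127*(407/215 - 37588) = 29127*(-8081013/215) = -235375665651/215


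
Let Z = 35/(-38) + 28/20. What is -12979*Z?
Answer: -1181089/190 ≈ -6216.3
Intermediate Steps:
Z = 91/190 (Z = 35*(-1/38) + 28*(1/20) = -35/38 + 7/5 = 91/190 ≈ 0.47895)
-12979*Z = -12979*91/190 = -1181089/190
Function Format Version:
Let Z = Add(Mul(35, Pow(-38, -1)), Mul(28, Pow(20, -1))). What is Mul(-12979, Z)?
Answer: Rational(-1181089, 190) ≈ -6216.3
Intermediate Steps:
Z = Rational(91, 190) (Z = Add(Mul(35, Rational(-1, 38)), Mul(28, Rational(1, 20))) = Add(Rational(-35, 38), Rational(7, 5)) = Rational(91, 190) ≈ 0.47895)
Mul(-12979, Z) = Mul(-12979, Rational(91, 190)) = Rational(-1181089, 190)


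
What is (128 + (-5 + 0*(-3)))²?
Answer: 15129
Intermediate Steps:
(128 + (-5 + 0*(-3)))² = (128 + (-5 + 0))² = (128 - 5)² = 123² = 15129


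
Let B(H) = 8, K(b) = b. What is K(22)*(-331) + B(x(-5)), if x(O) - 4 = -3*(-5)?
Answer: -7274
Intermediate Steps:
x(O) = 19 (x(O) = 4 - 3*(-5) = 4 + 15 = 19)
K(22)*(-331) + B(x(-5)) = 22*(-331) + 8 = -7282 + 8 = -7274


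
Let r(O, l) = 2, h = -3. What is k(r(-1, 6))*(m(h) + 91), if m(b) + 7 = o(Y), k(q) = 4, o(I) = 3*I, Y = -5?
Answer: 276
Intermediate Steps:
m(b) = -22 (m(b) = -7 + 3*(-5) = -7 - 15 = -22)
k(r(-1, 6))*(m(h) + 91) = 4*(-22 + 91) = 4*69 = 276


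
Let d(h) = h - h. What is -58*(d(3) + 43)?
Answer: -2494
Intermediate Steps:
d(h) = 0
-58*(d(3) + 43) = -58*(0 + 43) = -58*43 = -2494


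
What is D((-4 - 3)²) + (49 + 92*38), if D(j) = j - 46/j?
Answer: 176060/49 ≈ 3593.1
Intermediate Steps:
D(j) = j - 46/j
D((-4 - 3)²) + (49 + 92*38) = ((-4 - 3)² - 46/(-4 - 3)²) + (49 + 92*38) = ((-7)² - 46/((-7)²)) + (49 + 3496) = (49 - 46/49) + 3545 = 2355/49 + 3545 = 176060/49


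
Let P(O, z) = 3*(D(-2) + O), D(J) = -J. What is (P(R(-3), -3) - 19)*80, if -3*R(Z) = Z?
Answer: -800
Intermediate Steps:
R(Z) = -Z/3
P(O, z) = 6 + 3*O (P(O, z) = 3*(-1*(-2) + O) = 3*(2 + O) = 6 + 3*O)
(P(R(-3), -3) - 19)*80 = ((6 + 3*(-⅓*(-3))) - 19)*80 = ((6 + 3*1) - 19)*80 = ((6 + 3) - 19)*80 = (9 - 19)*80 = -10*80 = -800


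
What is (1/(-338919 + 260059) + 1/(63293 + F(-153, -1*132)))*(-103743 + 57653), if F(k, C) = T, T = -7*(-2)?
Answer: -71683777/499239002 ≈ -0.14359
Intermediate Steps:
T = 14
F(k, C) = 14
(1/(-338919 + 260059) + 1/(63293 + F(-153, -1*132)))*(-103743 + 57653) = (1/(-338919 + 260059) + 1/(63293 + 14))*(-103743 + 57653) = (1/(-78860) + 1/63307)*(-46090) = (-1/78860 + 1/63307)*(-46090) = (15553/4992390020)*(-46090) = -71683777/499239002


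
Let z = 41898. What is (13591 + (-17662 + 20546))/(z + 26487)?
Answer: 3295/13677 ≈ 0.24092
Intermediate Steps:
(13591 + (-17662 + 20546))/(z + 26487) = (13591 + (-17662 + 20546))/(41898 + 26487) = (13591 + 2884)/68385 = 16475*(1/68385) = 3295/13677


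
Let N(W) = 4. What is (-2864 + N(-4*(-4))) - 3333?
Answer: -6193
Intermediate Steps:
(-2864 + N(-4*(-4))) - 3333 = (-2864 + 4) - 3333 = -2860 - 3333 = -6193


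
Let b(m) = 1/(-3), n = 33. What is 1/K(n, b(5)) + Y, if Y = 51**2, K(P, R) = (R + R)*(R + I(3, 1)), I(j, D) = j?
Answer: 41607/16 ≈ 2600.4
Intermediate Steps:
b(m) = -1/3
K(P, R) = 2*R*(3 + R) (K(P, R) = (R + R)*(R + 3) = (2*R)*(3 + R) = 2*R*(3 + R))
Y = 2601
1/K(n, b(5)) + Y = 1/(2*(-1/3)*(3 - 1/3)) + 2601 = 1/(2*(-1/3)*(8/3)) + 2601 = 1/(-16/9) + 2601 = -9/16 + 2601 = 41607/16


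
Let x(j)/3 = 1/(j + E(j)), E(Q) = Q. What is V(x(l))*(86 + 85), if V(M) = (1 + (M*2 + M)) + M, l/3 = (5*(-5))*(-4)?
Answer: 8721/50 ≈ 174.42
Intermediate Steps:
l = 300 (l = 3*((5*(-5))*(-4)) = 3*(-25*(-4)) = 3*100 = 300)
x(j) = 3/(2*j) (x(j) = 3/(j + j) = 3/((2*j)) = 3*(1/(2*j)) = 3/(2*j))
V(M) = 1 + 4*M (V(M) = (1 + (2*M + M)) + M = (1 + 3*M) + M = 1 + 4*M)
V(x(l))*(86 + 85) = (1 + 4*((3/2)/300))*(86 + 85) = (1 + 4*((3/2)*(1/300)))*171 = (1 + 4*(1/200))*171 = (1 + 1/50)*171 = (51/50)*171 = 8721/50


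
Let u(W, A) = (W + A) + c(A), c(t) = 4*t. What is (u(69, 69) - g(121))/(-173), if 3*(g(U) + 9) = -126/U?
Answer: -51225/20933 ≈ -2.4471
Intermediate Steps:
u(W, A) = W + 5*A (u(W, A) = (W + A) + 4*A = (A + W) + 4*A = W + 5*A)
g(U) = -9 - 42/U (g(U) = -9 + (-126/U)/3 = -9 - 42/U)
(u(69, 69) - g(121))/(-173) = ((69 + 5*69) - (-9 - 42/121))/(-173) = -((69 + 345) - (-9 - 42*1/121))/173 = -(414 - (-9 - 42/121))/173 = -(414 - 1*(-1131/121))/173 = -(414 + 1131/121)/173 = -1/173*51225/121 = -51225/20933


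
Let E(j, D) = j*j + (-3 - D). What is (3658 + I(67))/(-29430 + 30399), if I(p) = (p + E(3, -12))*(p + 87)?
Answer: 16748/969 ≈ 17.284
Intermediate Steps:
E(j, D) = -3 + j**2 - D (E(j, D) = j**2 + (-3 - D) = -3 + j**2 - D)
I(p) = (18 + p)*(87 + p) (I(p) = (p + (-3 + 3**2 - 1*(-12)))*(p + 87) = (p + (-3 + 9 + 12))*(87 + p) = (p + 18)*(87 + p) = (18 + p)*(87 + p))
(3658 + I(67))/(-29430 + 30399) = (3658 + (1566 + 67**2 + 105*67))/(-29430 + 30399) = (3658 + (1566 + 4489 + 7035))/969 = (3658 + 13090)*(1/969) = 16748*(1/969) = 16748/969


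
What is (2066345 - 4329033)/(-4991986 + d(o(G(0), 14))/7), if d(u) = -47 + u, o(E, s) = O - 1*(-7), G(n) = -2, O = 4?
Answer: 7919408/17471969 ≈ 0.45326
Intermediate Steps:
o(E, s) = 11 (o(E, s) = 4 - 1*(-7) = 4 + 7 = 11)
(2066345 - 4329033)/(-4991986 + d(o(G(0), 14))/7) = (2066345 - 4329033)/(-4991986 + (-47 + 11)/7) = -2262688/(-4991986 - 36*1/7) = -2262688/(-4991986 - 36/7) = -2262688/(-34943938/7) = -2262688*(-7/34943938) = 7919408/17471969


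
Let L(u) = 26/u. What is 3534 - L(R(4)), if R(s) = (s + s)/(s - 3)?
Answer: 14123/4 ≈ 3530.8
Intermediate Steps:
R(s) = 2*s/(-3 + s) (R(s) = (2*s)/(-3 + s) = 2*s/(-3 + s))
3534 - L(R(4)) = 3534 - 26/(2*4/(-3 + 4)) = 3534 - 26/(2*4/1) = 3534 - 26/(2*4*1) = 3534 - 26/8 = 3534 - 1*13/4 = 3534 - 13/4 = 14123/4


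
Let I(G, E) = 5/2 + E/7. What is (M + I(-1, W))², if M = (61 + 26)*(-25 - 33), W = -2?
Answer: 4986195769/196 ≈ 2.5440e+7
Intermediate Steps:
I(G, E) = 5/2 + E/7 (I(G, E) = 5*(½) + E*(⅐) = 5/2 + E/7)
M = -5046 (M = 87*(-58) = -5046)
(M + I(-1, W))² = (-5046 + (5/2 + (⅐)*(-2)))² = (-5046 + (5/2 - 2/7))² = (-5046 + 31/14)² = (-70613/14)² = 4986195769/196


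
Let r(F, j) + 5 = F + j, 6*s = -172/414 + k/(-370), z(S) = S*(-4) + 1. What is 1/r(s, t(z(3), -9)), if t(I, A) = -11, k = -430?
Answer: -45954/729545 ≈ -0.062990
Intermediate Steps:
z(S) = 1 - 4*S (z(S) = -4*S + 1 = 1 - 4*S)
s = 5719/45954 (s = (-172/414 - 430/(-370))/6 = (-172*1/414 - 430*(-1/370))/6 = (-86/207 + 43/37)/6 = (⅙)*(5719/7659) = 5719/45954 ≈ 0.12445)
r(F, j) = -5 + F + j (r(F, j) = -5 + (F + j) = -5 + F + j)
1/r(s, t(z(3), -9)) = 1/(-5 + 5719/45954 - 11) = 1/(-729545/45954) = -45954/729545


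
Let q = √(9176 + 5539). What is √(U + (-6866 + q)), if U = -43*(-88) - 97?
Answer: √(-3179 + 3*√1635) ≈ 55.296*I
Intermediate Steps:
q = 3*√1635 (q = √14715 = 3*√1635 ≈ 121.31)
U = 3687 (U = 3784 - 97 = 3687)
√(U + (-6866 + q)) = √(3687 + (-6866 + 3*√1635)) = √(-3179 + 3*√1635)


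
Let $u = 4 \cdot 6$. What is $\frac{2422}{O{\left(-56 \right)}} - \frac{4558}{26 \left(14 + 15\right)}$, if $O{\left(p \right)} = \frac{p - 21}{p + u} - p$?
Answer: $\frac{3565651}{100659} \approx 35.423$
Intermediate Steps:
$u = 24$
$O{\left(p \right)} = - p + \frac{-21 + p}{24 + p}$ ($O{\left(p \right)} = \frac{p - 21}{p + 24} - p = \frac{-21 + p}{24 + p} - p = - p + \frac{-21 + p}{24 + p}$)
$\frac{2422}{O{\left(-56 \right)}} - \frac{4558}{26 \left(14 + 15\right)} = \frac{2422}{\frac{1}{24 - 56} \left(-21 - \left(-56\right)^{2} - -1288\right)} - \frac{4558}{26 \left(14 + 15\right)} = \frac{2422}{\frac{1}{-32} \left(-21 - 3136 + 1288\right)} - \frac{4558}{26 \cdot 29} = \frac{2422}{\left(- \frac{1}{32}\right) \left(-21 - 3136 + 1288\right)} - \frac{4558}{754} = \frac{2422}{\left(- \frac{1}{32}\right) \left(-1869\right)} - \frac{2279}{377} = \frac{2422}{\frac{1869}{32}} - \frac{2279}{377} = 2422 \cdot \frac{32}{1869} - \frac{2279}{377} = \frac{11072}{267} - \frac{2279}{377} = \frac{3565651}{100659}$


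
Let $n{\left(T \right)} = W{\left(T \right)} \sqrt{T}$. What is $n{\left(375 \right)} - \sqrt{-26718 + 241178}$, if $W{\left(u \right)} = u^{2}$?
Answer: $- 2 \sqrt{53615} + 703125 \sqrt{15} \approx 2.7227 \cdot 10^{6}$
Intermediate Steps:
$n{\left(T \right)} = T^{\frac{5}{2}}$ ($n{\left(T \right)} = T^{2} \sqrt{T} = T^{\frac{5}{2}}$)
$n{\left(375 \right)} - \sqrt{-26718 + 241178} = 375^{\frac{5}{2}} - \sqrt{-26718 + 241178} = 703125 \sqrt{15} - \sqrt{214460} = 703125 \sqrt{15} - 2 \sqrt{53615} = - 2 \sqrt{53615} + 703125 \sqrt{15}$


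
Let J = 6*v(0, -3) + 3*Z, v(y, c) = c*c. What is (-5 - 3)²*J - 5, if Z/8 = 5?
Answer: 11131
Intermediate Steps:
v(y, c) = c²
Z = 40 (Z = 8*5 = 40)
J = 174 (J = 6*(-3)² + 3*40 = 6*9 + 120 = 54 + 120 = 174)
(-5 - 3)²*J - 5 = (-5 - 3)²*174 - 5 = (-8)²*174 - 5 = 64*174 - 5 = 11136 - 5 = 11131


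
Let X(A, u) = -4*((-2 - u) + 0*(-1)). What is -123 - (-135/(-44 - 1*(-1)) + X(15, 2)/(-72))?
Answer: -48730/387 ≈ -125.92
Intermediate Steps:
X(A, u) = 8 + 4*u (X(A, u) = -4*((-2 - u) + 0) = -4*(-2 - u) = 8 + 4*u)
-123 - (-135/(-44 - 1*(-1)) + X(15, 2)/(-72)) = -123 - (-135/(-44 - 1*(-1)) + (8 + 4*2)/(-72)) = -123 - (-135/(-44 + 1) + (8 + 8)*(-1/72)) = -123 - (-135/(-43) + 16*(-1/72)) = -123 - (-135*(-1/43) - 2/9) = -123 - (135/43 - 2/9) = -123 - 1*1129/387 = -123 - 1129/387 = -48730/387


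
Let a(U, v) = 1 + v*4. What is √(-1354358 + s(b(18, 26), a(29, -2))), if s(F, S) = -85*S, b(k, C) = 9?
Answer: I*√1353763 ≈ 1163.5*I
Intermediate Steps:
a(U, v) = 1 + 4*v
√(-1354358 + s(b(18, 26), a(29, -2))) = √(-1354358 - 85*(1 + 4*(-2))) = √(-1354358 - 85*(1 - 8)) = √(-1354358 - 85*(-7)) = √(-1354358 + 595) = √(-1353763) = I*√1353763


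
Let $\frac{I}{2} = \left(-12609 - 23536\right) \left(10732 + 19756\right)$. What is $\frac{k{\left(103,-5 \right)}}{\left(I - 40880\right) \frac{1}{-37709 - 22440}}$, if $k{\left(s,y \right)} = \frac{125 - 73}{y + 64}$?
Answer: $\frac{781937}{32509271400} \approx 2.4053 \cdot 10^{-5}$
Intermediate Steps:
$k{\left(s,y \right)} = \frac{52}{64 + y}$
$I = -2203977520$ ($I = 2 \left(-12609 - 23536\right) \left(10732 + 19756\right) = 2 \left(\left(-36145\right) 30488\right) = 2 \left(-1101988760\right) = -2203977520$)
$\frac{k{\left(103,-5 \right)}}{\left(I - 40880\right) \frac{1}{-37709 - 22440}} = \frac{52 \frac{1}{64 - 5}}{\left(-2203977520 - 40880\right) \frac{1}{-37709 - 22440}} = \frac{52 \cdot \frac{1}{59}}{\left(-2204018400\right) \frac{1}{-60149}} = \frac{52 \cdot \frac{1}{59}}{\left(-2204018400\right) \left(- \frac{1}{60149}\right)} = \frac{52}{59 \cdot \frac{2204018400}{60149}} = \frac{52}{59} \cdot \frac{60149}{2204018400} = \frac{781937}{32509271400}$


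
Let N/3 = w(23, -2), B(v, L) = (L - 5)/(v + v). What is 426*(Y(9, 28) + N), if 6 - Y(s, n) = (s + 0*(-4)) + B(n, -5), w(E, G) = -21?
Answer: -392559/14 ≈ -28040.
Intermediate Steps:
B(v, L) = (-5 + L)/(2*v) (B(v, L) = (-5 + L)/((2*v)) = (-5 + L)*(1/(2*v)) = (-5 + L)/(2*v))
N = -63 (N = 3*(-21) = -63)
Y(s, n) = 6 - s + 5/n (Y(s, n) = 6 - ((s + 0*(-4)) + (-5 - 5)/(2*n)) = 6 - ((s + 0) + (½)*(-10)/n) = 6 - (s - 5/n) = 6 + (-s + 5/n) = 6 - s + 5/n)
426*(Y(9, 28) + N) = 426*((6 - 1*9 + 5/28) - 63) = 426*((6 - 9 + 5*(1/28)) - 63) = 426*((6 - 9 + 5/28) - 63) = 426*(-79/28 - 63) = 426*(-1843/28) = -392559/14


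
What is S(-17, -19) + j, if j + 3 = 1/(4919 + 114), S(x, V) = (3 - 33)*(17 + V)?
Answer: 286882/5033 ≈ 57.000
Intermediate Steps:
S(x, V) = -510 - 30*V (S(x, V) = -30*(17 + V) = -510 - 30*V)
j = -15098/5033 (j = -3 + 1/(4919 + 114) = -3 + 1/5033 = -15098/5033 ≈ -2.9998)
S(-17, -19) + j = (-510 - 30*(-19)) - 15098/5033 = (-510 + 570) - 15098/5033 = 60 - 15098/5033 = 286882/5033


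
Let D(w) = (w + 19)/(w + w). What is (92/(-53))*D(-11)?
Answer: 368/583 ≈ 0.63122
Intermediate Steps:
D(w) = (19 + w)/(2*w) (D(w) = (19 + w)/((2*w)) = (19 + w)*(1/(2*w)) = (19 + w)/(2*w))
(92/(-53))*D(-11) = (92/(-53))*((½)*(19 - 11)/(-11)) = (92*(-1/53))*((½)*(-1/11)*8) = -92/53*(-4/11) = 368/583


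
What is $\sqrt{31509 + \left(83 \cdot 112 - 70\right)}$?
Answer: $\sqrt{40735} \approx 201.83$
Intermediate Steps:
$\sqrt{31509 + \left(83 \cdot 112 - 70\right)} = \sqrt{31509 + \left(9296 - 70\right)} = \sqrt{31509 + 9226} = \sqrt{40735}$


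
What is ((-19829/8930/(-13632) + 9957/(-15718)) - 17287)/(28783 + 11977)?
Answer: -16539175945862129/38995321064678400 ≈ -0.42413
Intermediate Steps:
((-19829/8930/(-13632) + 9957/(-15718)) - 17287)/(28783 + 11977) = ((-19829*1/8930*(-1/13632) + 9957*(-1/15718)) - 17287)/40760 = ((-19829/8930*(-1/13632) - 9957/15718) - 17287)*(1/40760) = ((19829/121733760 - 9957/15718) - 17287)*(1/40760) = (-605895688049/956705619840 - 17287)*(1/40760) = -16539175945862129/956705619840*1/40760 = -16539175945862129/38995321064678400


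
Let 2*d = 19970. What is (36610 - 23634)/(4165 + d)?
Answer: 6488/7075 ≈ 0.91703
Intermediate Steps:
d = 9985 (d = (1/2)*19970 = 9985)
(36610 - 23634)/(4165 + d) = (36610 - 23634)/(4165 + 9985) = 12976/14150 = 12976*(1/14150) = 6488/7075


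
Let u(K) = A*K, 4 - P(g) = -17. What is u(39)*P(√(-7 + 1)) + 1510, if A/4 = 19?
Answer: 63754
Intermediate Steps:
A = 76 (A = 4*19 = 76)
P(g) = 21 (P(g) = 4 - 1*(-17) = 4 + 17 = 21)
u(K) = 76*K
u(39)*P(√(-7 + 1)) + 1510 = (76*39)*21 + 1510 = 2964*21 + 1510 = 62244 + 1510 = 63754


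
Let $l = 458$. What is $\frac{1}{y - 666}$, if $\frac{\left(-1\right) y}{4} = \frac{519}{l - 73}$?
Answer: $- \frac{385}{258486} \approx -0.0014894$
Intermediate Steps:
$y = - \frac{2076}{385}$ ($y = - 4 \frac{519}{458 - 73} = - 4 \cdot \frac{519}{385} = - 4 \cdot 519 \cdot \frac{1}{385} = \left(-4\right) \frac{519}{385} = - \frac{2076}{385} \approx -5.3922$)
$\frac{1}{y - 666} = \frac{1}{- \frac{2076}{385} - 666} = \frac{1}{- \frac{258486}{385}} = - \frac{385}{258486}$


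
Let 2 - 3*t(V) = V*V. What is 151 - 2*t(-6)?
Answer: 521/3 ≈ 173.67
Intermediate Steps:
t(V) = ⅔ - V²/3 (t(V) = ⅔ - V*V/3 = ⅔ - V²/3)
151 - 2*t(-6) = 151 - 2*(⅔ - ⅓*(-6)²) = 151 - 2*(⅔ - ⅓*36) = 151 - 2*(⅔ - 12) = 151 - 2*(-34/3) = 151 + 68/3 = 521/3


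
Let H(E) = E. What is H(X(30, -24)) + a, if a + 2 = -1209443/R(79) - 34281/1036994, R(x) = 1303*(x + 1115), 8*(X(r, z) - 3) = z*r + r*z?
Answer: -72523692543304/403334149827 ≈ -179.81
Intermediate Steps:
X(r, z) = 3 + r*z/4 (X(r, z) = 3 + (z*r + r*z)/8 = 3 + (r*z + r*z)/8 = 3 + (2*r*z)/8 = 3 + r*z/4)
R(x) = 1452845 + 1303*x (R(x) = 1303*(1115 + x) = 1452845 + 1303*x)
a = -1133548023925/403334149827 (a = -2 + (-1209443/(1452845 + 1303*79) - 34281/1036994) = -2 + (-1209443/(1452845 + 102937) - 34281*1/1036994) = -2 + (-1209443/1555782 - 34281/1036994) = -2 - 326879724271/403334149827 = -1133548023925/403334149827 ≈ -2.8104)
H(X(30, -24)) + a = (3 + (¼)*30*(-24)) - 1133548023925/403334149827 = (3 - 180) - 1133548023925/403334149827 = -177 - 1133548023925/403334149827 = -72523692543304/403334149827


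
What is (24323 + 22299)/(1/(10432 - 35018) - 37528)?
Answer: -1146248492/922663409 ≈ -1.2423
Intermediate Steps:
(24323 + 22299)/(1/(10432 - 35018) - 37528) = 46622/(1/(-24586) - 37528) = 46622/(-1/24586 - 37528) = 46622/(-922663409/24586) = 46622*(-24586/922663409) = -1146248492/922663409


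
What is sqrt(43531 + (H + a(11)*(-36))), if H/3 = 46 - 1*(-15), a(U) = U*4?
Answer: sqrt(42130) ≈ 205.26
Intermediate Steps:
a(U) = 4*U
H = 183 (H = 3*(46 - 1*(-15)) = 3*(46 + 15) = 3*61 = 183)
sqrt(43531 + (H + a(11)*(-36))) = sqrt(43531 + (183 + (4*11)*(-36))) = sqrt(43531 + (183 + 44*(-36))) = sqrt(43531 + (183 - 1584)) = sqrt(43531 - 1401) = sqrt(42130)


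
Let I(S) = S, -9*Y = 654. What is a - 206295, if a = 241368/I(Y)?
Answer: -22848207/109 ≈ -2.0962e+5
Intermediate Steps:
Y = -218/3 (Y = -⅑*654 = -218/3 ≈ -72.667)
a = -362052/109 (a = 241368/(-218/3) = 241368*(-3/218) = -362052/109 ≈ -3321.6)
a - 206295 = -362052/109 - 206295 = -22848207/109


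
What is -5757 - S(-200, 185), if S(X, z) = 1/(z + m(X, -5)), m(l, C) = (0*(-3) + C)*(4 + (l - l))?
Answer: -949906/165 ≈ -5757.0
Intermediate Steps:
m(l, C) = 4*C (m(l, C) = (0 + C)*(4 + 0) = C*4 = 4*C)
S(X, z) = 1/(-20 + z) (S(X, z) = 1/(z + 4*(-5)) = 1/(z - 20) = 1/(-20 + z))
-5757 - S(-200, 185) = -5757 - 1/(-20 + 185) = -5757 - 1/165 = -949906/165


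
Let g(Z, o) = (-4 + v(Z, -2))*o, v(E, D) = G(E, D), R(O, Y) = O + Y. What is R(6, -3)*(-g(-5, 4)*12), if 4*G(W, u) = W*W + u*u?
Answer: -468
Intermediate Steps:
G(W, u) = W**2/4 + u**2/4 (G(W, u) = (W*W + u*u)/4 = (W**2 + u**2)/4 = W**2/4 + u**2/4)
v(E, D) = D**2/4 + E**2/4 (v(E, D) = E**2/4 + D**2/4 = D**2/4 + E**2/4)
g(Z, o) = o*(-3 + Z**2/4) (g(Z, o) = (-4 + ((1/4)*(-2)**2 + Z**2/4))*o = (-4 + ((1/4)*4 + Z**2/4))*o = (-4 + (1 + Z**2/4))*o = (-3 + Z**2/4)*o = o*(-3 + Z**2/4))
R(6, -3)*(-g(-5, 4)*12) = (6 - 3)*(-4*(-12 + (-5)**2)/4*12) = 3*(-4*(-12 + 25)/4*12) = 3*(-4*13/4*12) = 3*(-1*13*12) = 3*(-13*12) = 3*(-156) = -468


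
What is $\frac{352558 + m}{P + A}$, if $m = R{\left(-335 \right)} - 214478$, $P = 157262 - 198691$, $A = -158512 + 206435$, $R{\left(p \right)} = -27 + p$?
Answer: $\frac{68859}{3247} \approx 21.207$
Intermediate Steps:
$A = 47923$
$P = -41429$ ($P = 157262 - 198691 = -41429$)
$m = -214840$ ($m = \left(-27 - 335\right) - 214478 = -362 - 214478 = -214840$)
$\frac{352558 + m}{P + A} = \frac{352558 - 214840}{-41429 + 47923} = \frac{137718}{6494} = 137718 \cdot \frac{1}{6494} = \frac{68859}{3247}$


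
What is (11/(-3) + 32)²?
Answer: 7225/9 ≈ 802.78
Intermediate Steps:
(11/(-3) + 32)² = (11*(-⅓) + 32)² = (-11/3 + 32)² = (85/3)² = 7225/9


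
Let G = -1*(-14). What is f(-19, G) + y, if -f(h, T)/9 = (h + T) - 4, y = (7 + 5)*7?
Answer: 165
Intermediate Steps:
y = 84 (y = 12*7 = 84)
G = 14
f(h, T) = 36 - 9*T - 9*h (f(h, T) = -9*((h + T) - 4) = -9*((T + h) - 4) = -9*(-4 + T + h) = 36 - 9*T - 9*h)
f(-19, G) + y = (36 - 9*14 - 9*(-19)) + 84 = (36 - 126 + 171) + 84 = 81 + 84 = 165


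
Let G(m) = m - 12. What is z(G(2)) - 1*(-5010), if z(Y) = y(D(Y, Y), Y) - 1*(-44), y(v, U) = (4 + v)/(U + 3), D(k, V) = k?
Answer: 35384/7 ≈ 5054.9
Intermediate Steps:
y(v, U) = (4 + v)/(3 + U)
G(m) = -12 + m
z(Y) = 44 + (4 + Y)/(3 + Y) (z(Y) = (4 + Y)/(3 + Y) - 1*(-44) = (4 + Y)/(3 + Y) + 44 = 44 + (4 + Y)/(3 + Y))
z(G(2)) - 1*(-5010) = (136 + 45*(-12 + 2))/(3 + (-12 + 2)) - 1*(-5010) = (136 + 45*(-10))/(3 - 10) + 5010 = (136 - 450)/(-7) + 5010 = -1/7*(-314) + 5010 = 314/7 + 5010 = 35384/7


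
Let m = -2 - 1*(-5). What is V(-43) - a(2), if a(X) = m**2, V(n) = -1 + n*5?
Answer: -225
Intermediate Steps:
V(n) = -1 + 5*n
m = 3 (m = -2 + 5 = 3)
a(X) = 9 (a(X) = 3**2 = 9)
V(-43) - a(2) = (-1 + 5*(-43)) - 1*9 = (-1 - 215) - 9 = -216 - 9 = -225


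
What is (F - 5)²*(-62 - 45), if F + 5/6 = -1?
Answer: -179867/36 ≈ -4996.3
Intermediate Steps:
F = -11/6 (F = -⅚ - 1 = -11/6 ≈ -1.8333)
(F - 5)²*(-62 - 45) = (-11/6 - 5)²*(-62 - 45) = (-41/6)²*(-107) = (1681/36)*(-107) = -179867/36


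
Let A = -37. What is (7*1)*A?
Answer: -259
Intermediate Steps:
(7*1)*A = (7*1)*(-37) = 7*(-37) = -259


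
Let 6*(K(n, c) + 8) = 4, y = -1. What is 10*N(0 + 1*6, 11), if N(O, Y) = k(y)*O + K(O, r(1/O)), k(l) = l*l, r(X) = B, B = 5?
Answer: -40/3 ≈ -13.333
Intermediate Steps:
r(X) = 5
K(n, c) = -22/3 (K(n, c) = -8 + (⅙)*4 = -8 + ⅔ = -22/3)
k(l) = l²
N(O, Y) = -22/3 + O (N(O, Y) = (-1)²*O - 22/3 = 1*O - 22/3 = O - 22/3 = -22/3 + O)
10*N(0 + 1*6, 11) = 10*(-22/3 + (0 + 1*6)) = 10*(-22/3 + (0 + 6)) = 10*(-22/3 + 6) = 10*(-4/3) = -40/3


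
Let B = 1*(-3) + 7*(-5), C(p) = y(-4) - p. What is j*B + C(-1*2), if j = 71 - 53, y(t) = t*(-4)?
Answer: -666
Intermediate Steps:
y(t) = -4*t
j = 18
C(p) = 16 - p (C(p) = -4*(-4) - p = 16 - p)
B = -38 (B = -3 - 35 = -38)
j*B + C(-1*2) = 18*(-38) + (16 - (-1)*2) = -684 + (16 - 1*(-2)) = -684 + (16 + 2) = -684 + 18 = -666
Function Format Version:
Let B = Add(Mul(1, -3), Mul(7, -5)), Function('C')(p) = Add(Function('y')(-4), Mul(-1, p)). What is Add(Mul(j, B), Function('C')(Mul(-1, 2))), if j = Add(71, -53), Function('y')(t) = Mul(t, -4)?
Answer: -666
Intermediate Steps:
Function('y')(t) = Mul(-4, t)
j = 18
Function('C')(p) = Add(16, Mul(-1, p)) (Function('C')(p) = Add(Mul(-4, -4), Mul(-1, p)) = Add(16, Mul(-1, p)))
B = -38 (B = Add(-3, -35) = -38)
Add(Mul(j, B), Function('C')(Mul(-1, 2))) = Add(Mul(18, -38), Add(16, Mul(-1, Mul(-1, 2)))) = Add(-684, Add(16, Mul(-1, -2))) = Add(-684, Add(16, 2)) = Add(-684, 18) = -666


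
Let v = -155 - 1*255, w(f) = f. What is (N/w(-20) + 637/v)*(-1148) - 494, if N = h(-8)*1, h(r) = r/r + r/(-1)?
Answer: 9031/5 ≈ 1806.2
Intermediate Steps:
v = -410 (v = -155 - 255 = -410)
h(r) = 1 - r (h(r) = 1 + r*(-1) = 1 - r)
N = 9 (N = (1 - 1*(-8))*1 = (1 + 8)*1 = 9*1 = 9)
(N/w(-20) + 637/v)*(-1148) - 494 = (9/(-20) + 637/(-410))*(-1148) - 494 = (9*(-1/20) + 637*(-1/410))*(-1148) - 494 = (-9/20 - 637/410)*(-1148) - 494 = -1643/820*(-1148) - 494 = 11501/5 - 494 = 9031/5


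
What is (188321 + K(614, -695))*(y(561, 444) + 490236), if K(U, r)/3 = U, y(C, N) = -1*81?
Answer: 93209345265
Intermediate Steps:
y(C, N) = -81
K(U, r) = 3*U
(188321 + K(614, -695))*(y(561, 444) + 490236) = (188321 + 3*614)*(-81 + 490236) = (188321 + 1842)*490155 = 190163*490155 = 93209345265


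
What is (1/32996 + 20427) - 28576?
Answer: -268884403/32996 ≈ -8149.0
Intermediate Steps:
(1/32996 + 20427) - 28576 = 674009293/32996 - 28576 = -268884403/32996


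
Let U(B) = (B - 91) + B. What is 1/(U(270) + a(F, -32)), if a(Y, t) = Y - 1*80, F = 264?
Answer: 1/633 ≈ 0.0015798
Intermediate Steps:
a(Y, t) = -80 + Y (a(Y, t) = Y - 80 = -80 + Y)
U(B) = -91 + 2*B (U(B) = (-91 + B) + B = -91 + 2*B)
1/(U(270) + a(F, -32)) = 1/((-91 + 2*270) + (-80 + 264)) = 1/((-91 + 540) + 184) = 1/(449 + 184) = 1/633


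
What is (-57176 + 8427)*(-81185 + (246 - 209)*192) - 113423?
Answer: 3611261246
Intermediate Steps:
(-57176 + 8427)*(-81185 + (246 - 209)*192) - 113423 = -48749*(-81185 + 37*192) - 113423 = -48749*(-81185 + 7104) - 113423 = -48749*(-74081) - 113423 = 3611374669 - 113423 = 3611261246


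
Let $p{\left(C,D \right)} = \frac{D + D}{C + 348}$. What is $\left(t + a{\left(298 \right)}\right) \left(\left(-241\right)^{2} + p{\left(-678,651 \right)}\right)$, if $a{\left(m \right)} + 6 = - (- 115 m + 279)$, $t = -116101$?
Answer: $- \frac{262298047608}{55} \approx -4.7691 \cdot 10^{9}$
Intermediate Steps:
$p{\left(C,D \right)} = \frac{2 D}{348 + C}$
$a{\left(m \right)} = -285 + 115 m$ ($a{\left(m \right)} = -6 - \left(- 115 m + 279\right) = -6 - \left(279 - 115 m\right) = -6 + \left(-279 + 115 m\right) = -285 + 115 m$)
$\left(t + a{\left(298 \right)}\right) \left(\left(-241\right)^{2} + p{\left(-678,651 \right)}\right) = \left(-116101 + \left(-285 + 115 \cdot 298\right)\right) \left(\left(-241\right)^{2} + 2 \cdot 651 \frac{1}{348 - 678}\right) = \left(-116101 + \left(-285 + 34270\right)\right) \left(58081 + 2 \cdot 651 \frac{1}{-330}\right) = \left(-116101 + 33985\right) \left(58081 + 2 \cdot 651 \left(- \frac{1}{330}\right)\right) = - 82116 \left(58081 - \frac{217}{55}\right) = \left(-82116\right) \frac{3194238}{55} = - \frac{262298047608}{55}$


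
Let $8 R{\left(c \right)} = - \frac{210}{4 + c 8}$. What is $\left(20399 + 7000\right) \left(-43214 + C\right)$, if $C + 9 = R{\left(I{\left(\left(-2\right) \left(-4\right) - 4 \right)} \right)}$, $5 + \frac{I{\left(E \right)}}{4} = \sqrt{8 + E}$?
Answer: $- \frac{4755978779997}{4016} + \frac{958965 \sqrt{3}}{251} \approx -1.1843 \cdot 10^{9}$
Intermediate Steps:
$I{\left(E \right)} = -20 + 4 \sqrt{8 + E}$
$R{\left(c \right)} = - \frac{105}{4 \left(4 + 8 c\right)}$ ($R{\left(c \right)} = \frac{\left(-210\right) \frac{1}{4 + c 8}}{8} = \frac{\left(-210\right) \frac{1}{4 + 8 c}}{8} = - \frac{105}{4 \left(4 + 8 c\right)}$)
$C = -9 - \frac{105}{-624 + 256 \sqrt{3}}$ ($C = -9 - \frac{105}{16 + 32 \left(-20 + 4 \sqrt{8 - -4}\right)} = -9 - \frac{105}{16 + 32 \left(-20 + 4 \sqrt{8 + \left(8 - 4\right)}\right)} = -9 - \frac{105}{16 + 32 \left(-20 + 4 \sqrt{8 + 4}\right)} = -9 - \frac{105}{16 + 32 \left(-20 + 4 \sqrt{12}\right)} = -9 - \frac{105}{16 + 32 \left(-20 + 4 \cdot 2 \sqrt{3}\right)} = -9 - \frac{105}{16 + 32 \left(-20 + 8 \sqrt{3}\right)} = -9 - \frac{105}{16 - \left(640 - 256 \sqrt{3}\right)} = -9 - \frac{105}{-624 + 256 \sqrt{3}} \approx -8.4186$)
$\left(20399 + 7000\right) \left(-43214 + C\right) = \left(20399 + 7000\right) \left(-43214 - \left(\frac{34779}{4016} - \frac{35 \sqrt{3}}{251}\right)\right) = 27399 \left(- \frac{173582203}{4016} + \frac{35 \sqrt{3}}{251}\right) = - \frac{4755978779997}{4016} + \frac{958965 \sqrt{3}}{251}$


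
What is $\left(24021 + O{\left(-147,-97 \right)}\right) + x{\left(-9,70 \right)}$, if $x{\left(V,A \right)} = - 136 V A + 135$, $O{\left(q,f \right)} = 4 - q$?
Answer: $109987$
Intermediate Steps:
$x{\left(V,A \right)} = 135 - 136 A V$ ($x{\left(V,A \right)} = - 136 A V + 135 = 135 - 136 A V$)
$\left(24021 + O{\left(-147,-97 \right)}\right) + x{\left(-9,70 \right)} = \left(24021 + \left(4 - -147\right)\right) - \left(-135 + 9520 \left(-9\right)\right) = \left(24021 + \left(4 + 147\right)\right) + \left(135 + 85680\right) = \left(24021 + 151\right) + 85815 = 24172 + 85815 = 109987$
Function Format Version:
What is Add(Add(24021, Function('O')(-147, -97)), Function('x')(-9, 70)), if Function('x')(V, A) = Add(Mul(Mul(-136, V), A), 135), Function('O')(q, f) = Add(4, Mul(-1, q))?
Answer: 109987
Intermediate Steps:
Function('x')(V, A) = Add(135, Mul(-136, A, V)) (Function('x')(V, A) = Add(Mul(-136, A, V), 135) = Add(135, Mul(-136, A, V)))
Add(Add(24021, Function('O')(-147, -97)), Function('x')(-9, 70)) = Add(Add(24021, Add(4, Mul(-1, -147))), Add(135, Mul(-136, 70, -9))) = Add(Add(24021, Add(4, 147)), Add(135, 85680)) = Add(Add(24021, 151), 85815) = Add(24172, 85815) = 109987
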